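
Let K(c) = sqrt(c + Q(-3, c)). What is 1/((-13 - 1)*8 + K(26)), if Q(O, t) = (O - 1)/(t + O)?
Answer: -1288/143959 - 3*sqrt(1518)/287918 ≈ -0.0093530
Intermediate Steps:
Q(O, t) = (-1 + O)/(O + t)
K(c) = sqrt(c - 4/(-3 + c)) (K(c) = sqrt(c + (-1 - 3)/(-3 + c)) = sqrt(c - 4/(-3 + c)))
1/((-13 - 1)*8 + K(26)) = 1/((-13 - 1)*8 + sqrt((-4 + 26*(-3 + 26))/(-3 + 26))) = 1/(-14*8 + sqrt((-4 + 26*23)/23)) = 1/(-112 + sqrt((-4 + 598)/23)) = 1/(-112 + sqrt((1/23)*594)) = 1/(-112 + sqrt(594/23)) = 1/(-112 + 3*sqrt(1518)/23)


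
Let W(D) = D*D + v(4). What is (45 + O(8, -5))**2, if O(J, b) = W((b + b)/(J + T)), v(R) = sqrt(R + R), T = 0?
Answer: 557073/256 + 745*sqrt(2)/4 ≈ 2439.5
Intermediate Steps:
v(R) = sqrt(2)*sqrt(R) (v(R) = sqrt(2*R) = sqrt(2)*sqrt(R))
W(D) = D**2 + 2*sqrt(2) (W(D) = D*D + sqrt(2)*sqrt(4) = D**2 + sqrt(2)*2 = D**2 + 2*sqrt(2))
O(J, b) = 2*sqrt(2) + 4*b**2/J**2 (O(J, b) = ((b + b)/(J + 0))**2 + 2*sqrt(2) = ((2*b)/J)**2 + 2*sqrt(2) = (2*b/J)**2 + 2*sqrt(2) = 4*b**2/J**2 + 2*sqrt(2) = 2*sqrt(2) + 4*b**2/J**2)
(45 + O(8, -5))**2 = (45 + (2*sqrt(2) + 4*(-5)**2/8**2))**2 = (45 + (2*sqrt(2) + 4*(1/64)*25))**2 = (45 + (2*sqrt(2) + 25/16))**2 = (45 + (25/16 + 2*sqrt(2)))**2 = (745/16 + 2*sqrt(2))**2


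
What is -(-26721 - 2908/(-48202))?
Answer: 644001367/24101 ≈ 26721.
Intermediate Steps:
-(-26721 - 2908/(-48202)) = -(-26721 - 2908*(-1/48202)) = -(-26721 + 1454/24101) = -1*(-644001367/24101) = 644001367/24101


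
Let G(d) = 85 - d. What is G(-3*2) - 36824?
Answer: -36733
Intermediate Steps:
G(-3*2) - 36824 = (85 - (-3)*2) - 36824 = (85 - 1*(-6)) - 36824 = (85 + 6) - 36824 = 91 - 36824 = -36733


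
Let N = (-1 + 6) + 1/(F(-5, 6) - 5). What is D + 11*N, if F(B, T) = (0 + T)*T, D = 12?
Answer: 2088/31 ≈ 67.355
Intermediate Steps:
F(B, T) = T**2 (F(B, T) = T*T = T**2)
N = 156/31 (N = (-1 + 6) + 1/(6**2 - 5) = 5 + 1/(36 - 5) = 5 + 1/31 = 156/31 ≈ 5.0323)
D + 11*N = 12 + 11*(156/31) = 12 + 1716/31 = 2088/31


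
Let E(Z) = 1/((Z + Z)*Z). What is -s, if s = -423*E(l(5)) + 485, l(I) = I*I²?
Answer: -15155827/31250 ≈ -484.99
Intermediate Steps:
l(I) = I³
E(Z) = 1/(2*Z²) (E(Z) = 1/(((2*Z))*Z) = (1/(2*Z))/Z = 1/(2*Z²))
s = 15155827/31250 (s = -423/(2*(5³)²) + 485 = -423/(2*125²) + 485 = -423/(2*15625) + 485 = -423*1/31250 + 485 = -423/31250 + 485 = 15155827/31250 ≈ 484.99)
-s = -1*15155827/31250 = -15155827/31250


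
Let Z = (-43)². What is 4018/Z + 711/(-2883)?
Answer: 3423085/1776889 ≈ 1.9264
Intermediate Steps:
Z = 1849
4018/Z + 711/(-2883) = 4018/1849 + 711/(-2883) = 4018*(1/1849) + 711*(-1/2883) = 4018/1849 - 237/961 = 3423085/1776889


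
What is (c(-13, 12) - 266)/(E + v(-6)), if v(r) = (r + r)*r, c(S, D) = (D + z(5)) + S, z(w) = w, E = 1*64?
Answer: -131/68 ≈ -1.9265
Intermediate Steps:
E = 64
c(S, D) = 5 + D + S (c(S, D) = (D + 5) + S = (5 + D) + S = 5 + D + S)
v(r) = 2*r**2 (v(r) = (2*r)*r = 2*r**2)
(c(-13, 12) - 266)/(E + v(-6)) = ((5 + 12 - 13) - 266)/(64 + 2*(-6)**2) = (4 - 266)/(64 + 2*36) = -262/(64 + 72) = -262/136 = -262*1/136 = -131/68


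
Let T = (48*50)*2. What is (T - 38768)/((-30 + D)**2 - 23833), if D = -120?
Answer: 33968/1333 ≈ 25.482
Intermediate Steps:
T = 4800 (T = 2400*2 = 4800)
(T - 38768)/((-30 + D)**2 - 23833) = (4800 - 38768)/((-30 - 120)**2 - 23833) = -33968/((-150)**2 - 23833) = -33968/(22500 - 23833) = -33968/(-1333) = -33968*(-1/1333) = 33968/1333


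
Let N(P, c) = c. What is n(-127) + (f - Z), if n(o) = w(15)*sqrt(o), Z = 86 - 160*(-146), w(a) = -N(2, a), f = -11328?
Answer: -34774 - 15*I*sqrt(127) ≈ -34774.0 - 169.04*I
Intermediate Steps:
w(a) = -a
Z = 23446 (Z = 86 + 23360 = 23446)
n(o) = -15*sqrt(o) (n(o) = (-1*15)*sqrt(o) = -15*sqrt(o))
n(-127) + (f - Z) = -15*I*sqrt(127) + (-11328 - 1*23446) = -15*I*sqrt(127) + (-11328 - 23446) = -15*I*sqrt(127) - 34774 = -34774 - 15*I*sqrt(127)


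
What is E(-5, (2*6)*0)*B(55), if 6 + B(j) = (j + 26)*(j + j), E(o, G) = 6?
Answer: 53424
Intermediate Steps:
B(j) = -6 + 2*j*(26 + j) (B(j) = -6 + (j + 26)*(j + j) = -6 + (26 + j)*(2*j) = -6 + 2*j*(26 + j))
E(-5, (2*6)*0)*B(55) = 6*(-6 + 2*55² + 52*55) = 6*(-6 + 2*3025 + 2860) = 6*(-6 + 6050 + 2860) = 6*8904 = 53424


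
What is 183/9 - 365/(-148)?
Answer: 10123/444 ≈ 22.800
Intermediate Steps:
183/9 - 365/(-148) = 183*(1/9) - 365*(-1/148) = 61/3 + 365/148 = 10123/444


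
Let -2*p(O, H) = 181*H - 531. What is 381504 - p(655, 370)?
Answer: 829447/2 ≈ 4.1472e+5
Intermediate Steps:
p(O, H) = 531/2 - 181*H/2 (p(O, H) = -(181*H - 531)/2 = -(-531 + 181*H)/2 = 531/2 - 181*H/2)
381504 - p(655, 370) = 381504 - (531/2 - 181/2*370) = 381504 - (531/2 - 33485) = 381504 - 1*(-66439/2) = 381504 + 66439/2 = 829447/2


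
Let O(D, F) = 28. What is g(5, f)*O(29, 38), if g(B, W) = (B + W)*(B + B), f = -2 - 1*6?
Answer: -840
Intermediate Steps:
f = -8 (f = -2 - 6 = -8)
g(B, W) = 2*B*(B + W) (g(B, W) = (B + W)*(2*B) = 2*B*(B + W))
g(5, f)*O(29, 38) = (2*5*(5 - 8))*28 = (2*5*(-3))*28 = -30*28 = -840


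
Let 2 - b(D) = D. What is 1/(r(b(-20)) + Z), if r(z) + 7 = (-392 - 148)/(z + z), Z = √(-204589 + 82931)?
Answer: -1166/7382781 - 121*I*√121658/14765562 ≈ -0.00015794 - 0.0028583*I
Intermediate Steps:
b(D) = 2 - D
Z = I*√121658 (Z = √(-121658) = I*√121658 ≈ 348.79*I)
r(z) = -7 - 270/z (r(z) = -7 + (-392 - 148)/(z + z) = -7 - 540*1/(2*z) = -7 - 270/z)
1/(r(b(-20)) + Z) = 1/((-7 - 270/(2 - 1*(-20))) + I*√121658) = 1/((-7 - 270/(2 + 20)) + I*√121658) = 1/((-7 - 270/22) + I*√121658) = 1/((-7 - 270*1/22) + I*√121658) = 1/((-7 - 135/11) + I*√121658) = 1/(-212/11 + I*√121658)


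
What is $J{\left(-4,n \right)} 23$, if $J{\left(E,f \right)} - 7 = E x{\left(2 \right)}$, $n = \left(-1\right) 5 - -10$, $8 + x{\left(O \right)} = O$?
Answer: $713$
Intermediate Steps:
$x{\left(O \right)} = -8 + O$
$n = 5$ ($n = -5 + 10 = 5$)
$J{\left(E,f \right)} = 7 - 6 E$ ($J{\left(E,f \right)} = 7 + E \left(-8 + 2\right) = 7 + E \left(-6\right) = 7 - 6 E$)
$J{\left(-4,n \right)} 23 = \left(7 - -24\right) 23 = \left(7 + 24\right) 23 = 31 \cdot 23 = 713$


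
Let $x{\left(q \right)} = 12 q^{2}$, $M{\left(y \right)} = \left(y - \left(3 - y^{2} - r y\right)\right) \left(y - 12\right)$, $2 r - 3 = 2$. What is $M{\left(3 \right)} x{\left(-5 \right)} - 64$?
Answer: $-44614$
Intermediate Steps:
$r = \frac{5}{2}$ ($r = \frac{3}{2} + \frac{1}{2} \cdot 2 = \frac{3}{2} + 1 = \frac{5}{2} \approx 2.5$)
$M{\left(y \right)} = \left(-12 + y\right) \left(-3 + y^{2} + \frac{7 y}{2}\right)$ ($M{\left(y \right)} = \left(y - \left(3 - y^{2} - \frac{5 y}{2}\right)\right) \left(y - 12\right) = \left(y + \left(-3 + y^{2} + \frac{5 y}{2}\right)\right) \left(-12 + y\right) = \left(-3 + y^{2} + \frac{7 y}{2}\right) \left(-12 + y\right) = \left(-12 + y\right) \left(-3 + y^{2} + \frac{7 y}{2}\right)$)
$M{\left(3 \right)} x{\left(-5 \right)} - 64 = \left(36 + 3^{3} - 135 - \frac{17 \cdot 3^{2}}{2}\right) 12 \left(-5\right)^{2} - 64 = \left(36 + 27 - 135 - \frac{153}{2}\right) 12 \cdot 25 - 64 = \left(36 + 27 - 135 - \frac{153}{2}\right) 300 - 64 = \left(- \frac{297}{2}\right) 300 - 64 = -44550 - 64 = -44614$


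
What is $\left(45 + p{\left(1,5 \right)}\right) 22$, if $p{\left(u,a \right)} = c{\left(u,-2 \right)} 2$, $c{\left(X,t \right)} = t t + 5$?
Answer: $1386$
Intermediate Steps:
$c{\left(X,t \right)} = 5 + t^{2}$ ($c{\left(X,t \right)} = t^{2} + 5 = 5 + t^{2}$)
$p{\left(u,a \right)} = 18$ ($p{\left(u,a \right)} = \left(5 + \left(-2\right)^{2}\right) 2 = \left(5 + 4\right) 2 = 9 \cdot 2 = 18$)
$\left(45 + p{\left(1,5 \right)}\right) 22 = \left(45 + 18\right) 22 = 63 \cdot 22 = 1386$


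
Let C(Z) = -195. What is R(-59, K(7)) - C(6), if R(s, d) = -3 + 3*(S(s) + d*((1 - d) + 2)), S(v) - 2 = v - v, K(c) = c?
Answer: 114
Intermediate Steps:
S(v) = 2 (S(v) = 2 + (v - v) = 2 + 0 = 2)
R(s, d) = 3 + 3*d*(3 - d) (R(s, d) = -3 + 3*(2 + d*((1 - d) + 2)) = -3 + 3*(2 + d*(3 - d)) = -3 + (6 + 3*d*(3 - d)) = 3 + 3*d*(3 - d))
R(-59, K(7)) - C(6) = (3 - 3*7**2 + 9*7) - 1*(-195) = (3 - 3*49 + 63) + 195 = (3 - 147 + 63) + 195 = -81 + 195 = 114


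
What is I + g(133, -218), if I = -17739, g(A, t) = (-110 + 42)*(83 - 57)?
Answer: -19507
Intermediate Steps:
g(A, t) = -1768 (g(A, t) = -68*26 = -1768)
I + g(133, -218) = -17739 - 1768 = -19507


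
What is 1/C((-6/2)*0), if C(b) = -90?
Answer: -1/90 ≈ -0.011111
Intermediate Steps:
1/C((-6/2)*0) = 1/(-90) = -1/90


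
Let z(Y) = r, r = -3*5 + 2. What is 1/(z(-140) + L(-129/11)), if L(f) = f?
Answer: -11/272 ≈ -0.040441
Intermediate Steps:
r = -13 (r = -15 + 2 = -13)
z(Y) = -13
1/(z(-140) + L(-129/11)) = 1/(-13 - 129/11) = 1/(-272/11) = -11/272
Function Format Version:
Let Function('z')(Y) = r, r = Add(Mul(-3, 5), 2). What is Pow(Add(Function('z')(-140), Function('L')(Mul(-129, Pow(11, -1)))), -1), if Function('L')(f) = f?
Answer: Rational(-11, 272) ≈ -0.040441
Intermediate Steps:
r = -13 (r = Add(-15, 2) = -13)
Function('z')(Y) = -13
Pow(Add(Function('z')(-140), Function('L')(Mul(-129, Pow(11, -1)))), -1) = Pow(Add(-13, Mul(-129, Pow(11, -1))), -1) = Pow(Add(-13, Mul(-129, Rational(1, 11))), -1) = Pow(Add(-13, Rational(-129, 11)), -1) = Pow(Rational(-272, 11), -1) = Rational(-11, 272)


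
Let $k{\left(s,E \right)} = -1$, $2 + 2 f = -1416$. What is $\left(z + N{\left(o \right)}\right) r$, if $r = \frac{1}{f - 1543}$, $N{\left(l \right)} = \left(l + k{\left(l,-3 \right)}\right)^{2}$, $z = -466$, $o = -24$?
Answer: $- \frac{159}{2252} \approx -0.070604$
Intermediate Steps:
$f = -709$ ($f = -1 + \frac{1}{2} \left(-1416\right) = -1 - 708 = -709$)
$N{\left(l \right)} = \left(-1 + l\right)^{2}$ ($N{\left(l \right)} = \left(l - 1\right)^{2} = \left(-1 + l\right)^{2}$)
$r = - \frac{1}{2252}$ ($r = \frac{1}{-709 - 1543} = \frac{1}{-2252} = - \frac{1}{2252} \approx -0.00044405$)
$\left(z + N{\left(o \right)}\right) r = \left(-466 + \left(-1 - 24\right)^{2}\right) \left(- \frac{1}{2252}\right) = \left(-466 + \left(-25\right)^{2}\right) \left(- \frac{1}{2252}\right) = \left(-466 + 625\right) \left(- \frac{1}{2252}\right) = 159 \left(- \frac{1}{2252}\right) = - \frac{159}{2252}$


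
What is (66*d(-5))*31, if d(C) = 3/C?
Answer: -6138/5 ≈ -1227.6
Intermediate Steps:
(66*d(-5))*31 = (66*(3/(-5)))*31 = (66*(3*(-⅕)))*31 = (66*(-⅗))*31 = -198/5*31 = -6138/5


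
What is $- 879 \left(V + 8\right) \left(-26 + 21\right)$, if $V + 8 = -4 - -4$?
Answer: $0$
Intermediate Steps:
$V = -8$ ($V = -8 - 0 = -8 + \left(-4 + 4\right) = -8 + 0 = -8$)
$- 879 \left(V + 8\right) \left(-26 + 21\right) = - 879 \left(-8 + 8\right) \left(-26 + 21\right) = - 879 \cdot 0 \left(-5\right) = \left(-879\right) 0 = 0$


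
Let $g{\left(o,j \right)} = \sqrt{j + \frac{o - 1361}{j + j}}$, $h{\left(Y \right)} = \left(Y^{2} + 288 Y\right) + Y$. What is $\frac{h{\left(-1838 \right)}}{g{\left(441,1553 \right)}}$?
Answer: $\frac{2847062 \sqrt{3744824997}}{2411349} \approx 72253.0$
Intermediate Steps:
$h{\left(Y \right)} = Y^{2} + 289 Y$
$g{\left(o,j \right)} = \sqrt{j + \frac{-1361 + o}{2 j}}$
$\frac{h{\left(-1838 \right)}}{g{\left(441,1553 \right)}} = \frac{\left(-1838\right) \left(289 - 1838\right)}{\frac{1}{2} \sqrt{2} \sqrt{\frac{-1361 + 441 + 2 \cdot 1553^{2}}{1553}}} = \frac{\left(-1838\right) \left(-1549\right)}{\frac{1}{2} \sqrt{2} \sqrt{\frac{-1361 + 441 + 2 \cdot 2411809}{1553}}} = \frac{2847062}{\frac{1}{2} \sqrt{2} \sqrt{\frac{-1361 + 441 + 4823618}{1553}}} = \frac{2847062}{\frac{1}{2} \sqrt{2} \sqrt{\frac{1}{1553} \cdot 4822698}} = \frac{2847062}{\frac{1}{2} \sqrt{2} \sqrt{\frac{4822698}{1553}}} = \frac{2847062}{\frac{1}{2} \sqrt{2} \frac{\sqrt{7489649994}}{1553}} = \frac{2847062}{\frac{1}{1553} \sqrt{3744824997}} = 2847062 \frac{\sqrt{3744824997}}{2411349} = \frac{2847062 \sqrt{3744824997}}{2411349}$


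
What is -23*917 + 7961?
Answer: -13130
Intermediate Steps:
-23*917 + 7961 = -21091 + 7961 = -13130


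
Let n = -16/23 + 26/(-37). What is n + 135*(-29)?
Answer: -3332855/851 ≈ -3916.4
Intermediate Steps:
n = -1190/851 (n = -16*1/23 + 26*(-1/37) = -16/23 - 26/37 = -1190/851 ≈ -1.3984)
n + 135*(-29) = -1190/851 + 135*(-29) = -1190/851 - 3915 = -3332855/851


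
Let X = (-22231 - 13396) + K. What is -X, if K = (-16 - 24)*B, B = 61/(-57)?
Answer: 2028299/57 ≈ 35584.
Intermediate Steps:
B = -61/57 (B = 61*(-1/57) = -61/57 ≈ -1.0702)
K = 2440/57 (K = (-16 - 24)*(-61/57) = -40*(-61/57) = 2440/57 ≈ 42.807)
X = -2028299/57 (X = (-22231 - 13396) + 2440/57 = -35627 + 2440/57 = -2028299/57 ≈ -35584.)
-X = -1*(-2028299/57) = 2028299/57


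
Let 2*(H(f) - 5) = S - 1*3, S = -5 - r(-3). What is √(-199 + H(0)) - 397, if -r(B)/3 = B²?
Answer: -397 + 3*I*√82/2 ≈ -397.0 + 13.583*I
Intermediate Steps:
r(B) = -3*B²
S = 22 (S = -5 - (-3)*(-3)² = -5 - (-3)*9 = -5 - 1*(-27) = -5 + 27 = 22)
H(f) = 29/2 (H(f) = 5 + (22 - 1*3)/2 = 5 + (22 - 3)/2 = 5 + (½)*19 = 5 + 19/2 = 29/2)
√(-199 + H(0)) - 397 = √(-199 + 29/2) - 397 = √(-369/2) - 397 = 3*I*√82/2 - 397 = -397 + 3*I*√82/2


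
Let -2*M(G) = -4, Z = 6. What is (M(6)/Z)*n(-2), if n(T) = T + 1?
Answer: -1/3 ≈ -0.33333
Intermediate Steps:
n(T) = 1 + T
M(G) = 2 (M(G) = -1/2*(-4) = 2)
(M(6)/Z)*n(-2) = (2/6)*(1 - 2) = (2*(1/6))*(-1) = (1/3)*(-1) = -1/3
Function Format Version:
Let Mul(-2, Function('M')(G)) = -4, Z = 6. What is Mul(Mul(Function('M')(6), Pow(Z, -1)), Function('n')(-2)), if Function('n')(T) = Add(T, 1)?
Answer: Rational(-1, 3) ≈ -0.33333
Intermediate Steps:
Function('n')(T) = Add(1, T)
Function('M')(G) = 2 (Function('M')(G) = Mul(Rational(-1, 2), -4) = 2)
Mul(Mul(Function('M')(6), Pow(Z, -1)), Function('n')(-2)) = Mul(Mul(2, Pow(6, -1)), Add(1, -2)) = Mul(Mul(2, Rational(1, 6)), -1) = Mul(Rational(1, 3), -1) = Rational(-1, 3)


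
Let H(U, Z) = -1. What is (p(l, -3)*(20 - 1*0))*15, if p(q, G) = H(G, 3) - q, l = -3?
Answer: 600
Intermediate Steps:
p(q, G) = -1 - q
(p(l, -3)*(20 - 1*0))*15 = ((-1 - 1*(-3))*(20 - 1*0))*15 = ((-1 + 3)*(20 + 0))*15 = (2*20)*15 = 40*15 = 600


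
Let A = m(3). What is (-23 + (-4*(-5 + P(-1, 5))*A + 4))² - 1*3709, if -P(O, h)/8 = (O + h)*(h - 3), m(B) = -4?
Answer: 1257420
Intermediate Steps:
P(O, h) = -8*(-3 + h)*(O + h) (P(O, h) = -8*(O + h)*(h - 3) = -8*(O + h)*(-3 + h) = -8*(-3 + h)*(O + h))
A = -4
(-23 + (-4*(-5 + P(-1, 5))*A + 4))² - 1*3709 = (-23 + (-4*(-5 + (-8*5² + 24*(-1) + 24*5 - 8*(-1)*5))*(-4) + 4))² - 1*3709 = (-23 + (-4*(-5 + (-8*25 - 24 + 120 + 40))*(-4) + 4))² - 3709 = (-23 + (-4*(-5 + (-200 - 24 + 120 + 40))*(-4) + 4))² - 3709 = (-23 + (-4*(-5 - 64)*(-4) + 4))² - 3709 = (-23 + (-(-276)*(-4) + 4))² - 3709 = (-23 + (-4*276 + 4))² - 3709 = (-23 + (-1104 + 4))² - 3709 = (-23 - 1100)² - 3709 = (-1123)² - 3709 = 1261129 - 3709 = 1257420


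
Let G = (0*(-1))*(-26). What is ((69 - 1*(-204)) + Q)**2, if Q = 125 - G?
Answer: 158404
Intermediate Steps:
G = 0 (G = 0*(-26) = 0)
Q = 125 (Q = 125 - 1*0 = 125 + 0 = 125)
((69 - 1*(-204)) + Q)**2 = ((69 - 1*(-204)) + 125)**2 = ((69 + 204) + 125)**2 = (273 + 125)**2 = 398**2 = 158404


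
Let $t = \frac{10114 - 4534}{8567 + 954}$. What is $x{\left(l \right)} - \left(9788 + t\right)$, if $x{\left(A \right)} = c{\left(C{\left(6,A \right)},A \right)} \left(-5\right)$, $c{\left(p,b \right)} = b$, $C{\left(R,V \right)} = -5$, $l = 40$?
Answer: $- \frac{95101328}{9521} \approx -9988.6$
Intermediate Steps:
$t = \frac{5580}{9521} \approx 0.58607$
$x{\left(A \right)} = - 5 A$ ($x{\left(A \right)} = A \left(-5\right) = - 5 A$)
$x{\left(l \right)} - \left(9788 + t\right) = \left(-5\right) 40 - \left(9788 + \frac{5580}{9521}\right) = -200 - \frac{93197128}{9521} = - \frac{95101328}{9521}$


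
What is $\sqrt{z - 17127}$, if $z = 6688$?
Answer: $i \sqrt{10439} \approx 102.17 i$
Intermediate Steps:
$\sqrt{z - 17127} = \sqrt{6688 - 17127} = \sqrt{-10439} = i \sqrt{10439}$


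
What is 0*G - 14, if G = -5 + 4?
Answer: -14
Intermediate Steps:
G = -1
0*G - 14 = 0*(-1) - 14 = 0 - 14 = -14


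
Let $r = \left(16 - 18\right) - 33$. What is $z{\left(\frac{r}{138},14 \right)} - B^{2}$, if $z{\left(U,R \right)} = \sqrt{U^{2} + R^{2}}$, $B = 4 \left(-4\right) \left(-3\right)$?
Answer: $-2304 + \frac{7 \sqrt{76201}}{138} \approx -2290.0$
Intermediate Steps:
$r = -35$ ($r = -2 - 33 = -35$)
$B = 48$ ($B = \left(-16\right) \left(-3\right) = 48$)
$z{\left(U,R \right)} = \sqrt{R^{2} + U^{2}}$
$z{\left(\frac{r}{138},14 \right)} - B^{2} = \sqrt{14^{2} + \left(- \frac{35}{138}\right)^{2}} - 48^{2} = \sqrt{196 + \left(\left(-35\right) \frac{1}{138}\right)^{2}} - 2304 = \sqrt{196 + \left(- \frac{35}{138}\right)^{2}} - 2304 = \sqrt{196 + \frac{1225}{19044}} - 2304 = \sqrt{\frac{3733849}{19044}} - 2304 = \frac{7 \sqrt{76201}}{138} - 2304 = -2304 + \frac{7 \sqrt{76201}}{138}$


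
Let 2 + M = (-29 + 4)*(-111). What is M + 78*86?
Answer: 9481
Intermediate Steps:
M = 2773 (M = -2 + (-29 + 4)*(-111) = -2 - 25*(-111) = -2 + 2775 = 2773)
M + 78*86 = 2773 + 78*86 = 2773 + 6708 = 9481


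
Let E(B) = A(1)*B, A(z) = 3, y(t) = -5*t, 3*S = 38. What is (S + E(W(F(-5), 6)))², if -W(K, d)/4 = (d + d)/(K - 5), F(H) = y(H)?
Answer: 6724/225 ≈ 29.884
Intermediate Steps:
S = 38/3 (S = (⅓)*38 = 38/3 ≈ 12.667)
F(H) = -5*H
W(K, d) = -8*d/(-5 + K) (W(K, d) = -4*(d + d)/(K - 5) = -4*2*d/(-5 + K) = -8*d/(-5 + K))
E(B) = 3*B
(S + E(W(F(-5), 6)))² = (38/3 + 3*(-8*6/(-5 - 5*(-5))))² = (38/3 + 3*(-8*6/(-5 + 25)))² = (38/3 + 3*(-8*6/20))² = (38/3 + 3*(-8*6*1/20))² = (38/3 + 3*(-12/5))² = (38/3 - 36/5)² = (82/15)² = 6724/225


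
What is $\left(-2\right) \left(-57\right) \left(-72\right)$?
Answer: $-8208$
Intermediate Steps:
$\left(-2\right) \left(-57\right) \left(-72\right) = 114 \left(-72\right) = -8208$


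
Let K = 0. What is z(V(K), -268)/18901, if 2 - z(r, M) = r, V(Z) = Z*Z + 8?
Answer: -6/18901 ≈ -0.00031744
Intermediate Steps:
V(Z) = 8 + Z² (V(Z) = Z² + 8 = 8 + Z²)
z(r, M) = 2 - r
z(V(K), -268)/18901 = (2 - (8 + 0²))/18901 = (2 - (8 + 0))*(1/18901) = (2 - 1*8)*(1/18901) = (2 - 8)*(1/18901) = -6*1/18901 = -6/18901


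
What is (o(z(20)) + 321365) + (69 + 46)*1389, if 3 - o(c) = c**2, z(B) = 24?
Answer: 480527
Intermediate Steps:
o(c) = 3 - c**2
(o(z(20)) + 321365) + (69 + 46)*1389 = ((3 - 1*24**2) + 321365) + (69 + 46)*1389 = ((3 - 1*576) + 321365) + 115*1389 = ((3 - 576) + 321365) + 159735 = (-573 + 321365) + 159735 = 320792 + 159735 = 480527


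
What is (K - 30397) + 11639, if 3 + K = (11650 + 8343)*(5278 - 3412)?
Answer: 37288177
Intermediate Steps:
K = 37306935 (K = -3 + (11650 + 8343)*(5278 - 3412) = -3 + 19993*1866 = -3 + 37306938 = 37306935)
(K - 30397) + 11639 = (37306935 - 30397) + 11639 = 37276538 + 11639 = 37288177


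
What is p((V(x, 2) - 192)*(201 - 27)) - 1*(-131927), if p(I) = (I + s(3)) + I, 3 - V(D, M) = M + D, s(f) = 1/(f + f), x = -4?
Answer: 401107/6 ≈ 66851.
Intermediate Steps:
s(f) = 1/(2*f)
V(D, M) = 3 - D - M (V(D, M) = 3 - (M + D) = 3 - (D + M) = 3 + (-D - M) = 3 - D - M)
p(I) = ⅙ + 2*I (p(I) = (I + (½)/3) + I = (I + (½)*(⅓)) + I = (I + ⅙) + I = (⅙ + I) + I = ⅙ + 2*I)
p((V(x, 2) - 192)*(201 - 27)) - 1*(-131927) = (⅙ + 2*(((3 - 1*(-4) - 1*2) - 192)*(201 - 27))) - 1*(-131927) = (⅙ + 2*(((3 + 4 - 2) - 192)*174)) + 131927 = (⅙ + 2*((5 - 192)*174)) + 131927 = (⅙ + 2*(-187*174)) + 131927 = (⅙ + 2*(-32538)) + 131927 = (⅙ - 65076) + 131927 = -390455/6 + 131927 = 401107/6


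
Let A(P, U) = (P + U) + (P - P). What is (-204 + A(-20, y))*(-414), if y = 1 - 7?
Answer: 95220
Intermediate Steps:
y = -6
A(P, U) = P + U (A(P, U) = (P + U) + 0 = P + U)
(-204 + A(-20, y))*(-414) = (-204 + (-20 - 6))*(-414) = (-204 - 26)*(-414) = -230*(-414) = 95220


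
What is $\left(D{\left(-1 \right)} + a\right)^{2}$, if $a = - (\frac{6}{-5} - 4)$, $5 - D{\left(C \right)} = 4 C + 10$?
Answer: $\frac{441}{25} \approx 17.64$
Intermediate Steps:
$D{\left(C \right)} = -5 - 4 C$ ($D{\left(C \right)} = 5 - \left(4 C + 10\right) = 5 - \left(10 + 4 C\right) = -5 - 4 C$)
$a = \frac{26}{5}$ ($a = - (6 \left(- \frac{1}{5}\right) - 4) = - (- \frac{6}{5} - 4) = \left(-1\right) \left(- \frac{26}{5}\right) = \frac{26}{5} \approx 5.2$)
$\left(D{\left(-1 \right)} + a\right)^{2} = \left(\left(-5 - -4\right) + \frac{26}{5}\right)^{2} = \left(\left(-5 + 4\right) + \frac{26}{5}\right)^{2} = \left(-1 + \frac{26}{5}\right)^{2} = \left(\frac{21}{5}\right)^{2} = \frac{441}{25}$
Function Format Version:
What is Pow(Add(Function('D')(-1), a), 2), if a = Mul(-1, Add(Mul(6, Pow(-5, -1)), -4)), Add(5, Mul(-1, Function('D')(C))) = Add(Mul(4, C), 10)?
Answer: Rational(441, 25) ≈ 17.640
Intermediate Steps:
Function('D')(C) = Add(-5, Mul(-4, C)) (Function('D')(C) = Add(5, Mul(-1, Add(Mul(4, C), 10))) = Add(5, Mul(-1, Add(10, Mul(4, C)))) = Add(5, Add(-10, Mul(-4, C))) = Add(-5, Mul(-4, C)))
a = Rational(26, 5) (a = Mul(-1, Add(Mul(6, Rational(-1, 5)), -4)) = Mul(-1, Add(Rational(-6, 5), -4)) = Mul(-1, Rational(-26, 5)) = Rational(26, 5) ≈ 5.2000)
Pow(Add(Function('D')(-1), a), 2) = Pow(Add(Add(-5, Mul(-4, -1)), Rational(26, 5)), 2) = Pow(Add(Add(-5, 4), Rational(26, 5)), 2) = Pow(Add(-1, Rational(26, 5)), 2) = Pow(Rational(21, 5), 2) = Rational(441, 25)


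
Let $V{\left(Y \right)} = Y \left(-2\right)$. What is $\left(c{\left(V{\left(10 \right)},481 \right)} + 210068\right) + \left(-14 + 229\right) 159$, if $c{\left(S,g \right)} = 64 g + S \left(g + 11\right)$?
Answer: $265197$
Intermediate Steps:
$V{\left(Y \right)} = - 2 Y$
$c{\left(S,g \right)} = 64 g + S \left(11 + g\right)$
$\left(c{\left(V{\left(10 \right)},481 \right)} + 210068\right) + \left(-14 + 229\right) 159 = \left(\left(11 \left(\left(-2\right) 10\right) + 64 \cdot 481 + \left(-2\right) 10 \cdot 481\right) + 210068\right) + \left(-14 + 229\right) 159 = \left(\left(11 \left(-20\right) + 30784 - 9620\right) + 210068\right) + 215 \cdot 159 = \left(\left(-220 + 30784 - 9620\right) + 210068\right) + 34185 = \left(20944 + 210068\right) + 34185 = 231012 + 34185 = 265197$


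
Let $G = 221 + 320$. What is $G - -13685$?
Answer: $14226$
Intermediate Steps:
$G = 541$
$G - -13685 = 541 - -13685 = 541 + 13685 = 14226$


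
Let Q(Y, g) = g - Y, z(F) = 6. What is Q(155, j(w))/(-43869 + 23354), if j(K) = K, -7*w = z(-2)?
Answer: 1091/143605 ≈ 0.0075972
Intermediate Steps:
w = -6/7 (w = -1/7*6 = -6/7 ≈ -0.85714)
Q(155, j(w))/(-43869 + 23354) = (-6/7 - 1*155)/(-43869 + 23354) = (-6/7 - 155)/(-20515) = -1091/7*(-1/20515) = 1091/143605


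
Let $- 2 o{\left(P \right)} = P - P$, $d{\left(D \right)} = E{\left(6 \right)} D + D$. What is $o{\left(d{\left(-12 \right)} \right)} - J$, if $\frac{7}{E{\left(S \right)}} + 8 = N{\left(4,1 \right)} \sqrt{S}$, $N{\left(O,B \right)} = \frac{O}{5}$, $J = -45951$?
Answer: $45951$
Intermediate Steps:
$N{\left(O,B \right)} = \frac{O}{5}$ ($N{\left(O,B \right)} = O \frac{1}{5} = \frac{O}{5}$)
$E{\left(S \right)} = \frac{7}{-8 + \frac{4 \sqrt{S}}{5}}$ ($E{\left(S \right)} = \frac{7}{-8 + \frac{1}{5} \cdot 4 \sqrt{S}} = \frac{7}{-8 + \frac{4 \sqrt{S}}{5}}$)
$d{\left(D \right)} = D + \frac{35 D}{4 \left(-10 + \sqrt{6}\right)}$ ($d{\left(D \right)} = \frac{35}{4 \left(-10 + \sqrt{6}\right)} D + D = \frac{35 D}{4 \left(-10 + \sqrt{6}\right)} + D = D + \frac{35 D}{4 \left(-10 + \sqrt{6}\right)}$)
$o{\left(P \right)} = 0$ ($o{\left(P \right)} = - \frac{P - P}{2} = \left(- \frac{1}{2}\right) 0 = 0$)
$o{\left(d{\left(-12 \right)} \right)} - J = 0 - -45951 = 0 + 45951 = 45951$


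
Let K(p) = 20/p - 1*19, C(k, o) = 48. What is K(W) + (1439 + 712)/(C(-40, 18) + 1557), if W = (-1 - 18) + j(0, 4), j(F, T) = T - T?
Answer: -190212/10165 ≈ -18.712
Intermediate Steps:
j(F, T) = 0
W = -19 (W = (-1 - 18) + 0 = -19 + 0 = -19)
K(p) = -19 + 20/p (K(p) = 20/p - 19 = -19 + 20/p)
K(W) + (1439 + 712)/(C(-40, 18) + 1557) = (-19 + 20/(-19)) + (1439 + 712)/(48 + 1557) = (-19 + 20*(-1/19)) + 2151/1605 = (-19 - 20/19) + 2151*(1/1605) = -381/19 + 717/535 = -190212/10165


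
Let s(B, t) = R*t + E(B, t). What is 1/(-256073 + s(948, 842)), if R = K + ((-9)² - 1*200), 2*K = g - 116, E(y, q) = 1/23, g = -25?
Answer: -23/9559535 ≈ -2.4060e-6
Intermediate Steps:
E(y, q) = 1/23
K = -141/2 (K = (-25 - 116)/2 = (½)*(-141) = -141/2 ≈ -70.500)
R = -379/2 (R = -141/2 + ((-9)² - 1*200) = -141/2 + (81 - 200) = -141/2 - 119 = -379/2 ≈ -189.50)
s(B, t) = 1/23 - 379*t/2 (s(B, t) = -379*t/2 + 1/23 = 1/23 - 379*t/2)
1/(-256073 + s(948, 842)) = 1/(-256073 + (1/23 - 379/2*842)) = 1/(-256073 + (1/23 - 159559)) = 1/(-256073 - 3669856/23) = 1/(-9559535/23) = -23/9559535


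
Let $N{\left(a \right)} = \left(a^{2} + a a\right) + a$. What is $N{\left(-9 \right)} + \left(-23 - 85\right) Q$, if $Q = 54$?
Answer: $-5679$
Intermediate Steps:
$N{\left(a \right)} = a + 2 a^{2}$ ($N{\left(a \right)} = \left(a^{2} + a^{2}\right) + a = 2 a^{2} + a = a + 2 a^{2}$)
$N{\left(-9 \right)} + \left(-23 - 85\right) Q = - 9 \left(1 + 2 \left(-9\right)\right) + \left(-23 - 85\right) 54 = - 9 \left(1 - 18\right) - 5832 = \left(-9\right) \left(-17\right) - 5832 = 153 - 5832 = -5679$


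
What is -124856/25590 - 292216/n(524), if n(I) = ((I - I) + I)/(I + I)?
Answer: -7477869868/12795 ≈ -5.8444e+5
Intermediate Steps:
n(I) = 1/2 (n(I) = (0 + I)/((2*I)) = I*(1/(2*I)) = 1/2)
-124856/25590 - 292216/n(524) = -124856/25590 - 292216/1/2 = -124856*1/25590 - 292216*2 = -62428/12795 - 584432 = -7477869868/12795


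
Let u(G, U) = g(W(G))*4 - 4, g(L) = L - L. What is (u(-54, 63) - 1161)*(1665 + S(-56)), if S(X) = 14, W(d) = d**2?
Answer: -1956035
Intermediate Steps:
g(L) = 0
u(G, U) = -4 (u(G, U) = 0*4 - 4 = 0 - 4 = -4)
(u(-54, 63) - 1161)*(1665 + S(-56)) = (-4 - 1161)*(1665 + 14) = -1165*1679 = -1956035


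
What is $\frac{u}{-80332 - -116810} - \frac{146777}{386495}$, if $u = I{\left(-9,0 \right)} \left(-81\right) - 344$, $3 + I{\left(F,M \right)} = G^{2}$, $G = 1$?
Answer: $- \frac{208633596}{542252485} \approx -0.38475$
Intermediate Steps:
$I{\left(F,M \right)} = -2$ ($I{\left(F,M \right)} = -3 + 1^{2} = -3 + 1 = -2$)
$u = -182$ ($u = \left(-2\right) \left(-81\right) - 344 = 162 - 344 = -182$)
$\frac{u}{-80332 - -116810} - \frac{146777}{386495} = - \frac{182}{-80332 - -116810} - \frac{146777}{386495} = - \frac{182}{-80332 + 116810} - \frac{146777}{386495} = - \frac{182}{36478} - \frac{146777}{386495} = \left(-182\right) \frac{1}{36478} - \frac{146777}{386495} = - \frac{7}{1403} - \frac{146777}{386495} = - \frac{208633596}{542252485}$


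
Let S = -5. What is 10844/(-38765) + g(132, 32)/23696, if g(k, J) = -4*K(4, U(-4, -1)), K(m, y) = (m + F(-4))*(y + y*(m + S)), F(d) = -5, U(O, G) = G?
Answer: -10844/38765 ≈ -0.27974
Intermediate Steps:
K(m, y) = (-5 + m)*(y + y*(-5 + m)) (K(m, y) = (m - 5)*(y + y*(m - 5)) = (-5 + m)*(y + y*(-5 + m)))
g(k, J) = 0 (g(k, J) = -(-4)*(20 + 4² - 9*4) = -(-4)*(20 + 16 - 36) = -(-4)*0 = -4*0 = 0)
10844/(-38765) + g(132, 32)/23696 = 10844/(-38765) + 0/23696 = 10844*(-1/38765) + 0*(1/23696) = -10844/38765 + 0 = -10844/38765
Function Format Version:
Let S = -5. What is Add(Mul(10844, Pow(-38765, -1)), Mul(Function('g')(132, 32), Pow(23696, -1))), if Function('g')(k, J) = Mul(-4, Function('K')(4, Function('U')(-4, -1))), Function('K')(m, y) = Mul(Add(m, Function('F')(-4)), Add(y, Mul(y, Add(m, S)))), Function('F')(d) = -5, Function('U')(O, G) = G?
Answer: Rational(-10844, 38765) ≈ -0.27974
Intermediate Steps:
Function('K')(m, y) = Mul(Add(-5, m), Add(y, Mul(y, Add(-5, m)))) (Function('K')(m, y) = Mul(Add(m, -5), Add(y, Mul(y, Add(m, -5)))) = Mul(Add(-5, m), Add(y, Mul(y, Add(-5, m)))))
Function('g')(k, J) = 0 (Function('g')(k, J) = Mul(-4, Mul(-1, Add(20, Pow(4, 2), Mul(-9, 4)))) = Mul(-4, Mul(-1, Add(20, 16, -36))) = Mul(-4, Mul(-1, 0)) = Mul(-4, 0) = 0)
Add(Mul(10844, Pow(-38765, -1)), Mul(Function('g')(132, 32), Pow(23696, -1))) = Add(Mul(10844, Pow(-38765, -1)), Mul(0, Pow(23696, -1))) = Add(Mul(10844, Rational(-1, 38765)), Mul(0, Rational(1, 23696))) = Add(Rational(-10844, 38765), 0) = Rational(-10844, 38765)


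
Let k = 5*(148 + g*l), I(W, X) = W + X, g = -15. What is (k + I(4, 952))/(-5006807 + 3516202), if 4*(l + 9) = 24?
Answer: -1921/1490605 ≈ -0.0012887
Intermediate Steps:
l = -3 (l = -9 + (¼)*24 = -9 + 6 = -3)
k = 965 (k = 5*(148 - 15*(-3)) = 5*(148 + 45) = 5*193 = 965)
(k + I(4, 952))/(-5006807 + 3516202) = (965 + (4 + 952))/(-5006807 + 3516202) = (965 + 956)/(-1490605) = 1921*(-1/1490605) = -1921/1490605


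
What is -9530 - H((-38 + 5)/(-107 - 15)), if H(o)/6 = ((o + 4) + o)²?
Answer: -35921504/3721 ≈ -9653.7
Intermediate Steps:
H(o) = 6*(4 + 2*o)² (H(o) = 6*((o + 4) + o)² = 6*((4 + o) + o)² = 6*(4 + 2*o)²)
-9530 - H((-38 + 5)/(-107 - 15)) = -9530 - 24*(2 + (-38 + 5)/(-107 - 15))² = -9530 - 24*(2 - 33/(-122))² = -9530 - 24*(2 - 33*(-1/122))² = -9530 - 24*(2 + 33/122)² = -9530 - 24*(277/122)² = -9530 - 24*76729/14884 = -9530 - 1*460374/3721 = -9530 - 460374/3721 = -35921504/3721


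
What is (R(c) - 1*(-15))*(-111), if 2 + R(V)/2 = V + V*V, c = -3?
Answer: -2553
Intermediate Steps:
R(V) = -4 + 2*V + 2*V**2 (R(V) = -4 + 2*(V + V*V) = -4 + 2*(V + V**2) = -4 + (2*V + 2*V**2) = -4 + 2*V + 2*V**2)
(R(c) - 1*(-15))*(-111) = ((-4 + 2*(-3) + 2*(-3)**2) - 1*(-15))*(-111) = ((-4 - 6 + 2*9) + 15)*(-111) = ((-4 - 6 + 18) + 15)*(-111) = (8 + 15)*(-111) = 23*(-111) = -2553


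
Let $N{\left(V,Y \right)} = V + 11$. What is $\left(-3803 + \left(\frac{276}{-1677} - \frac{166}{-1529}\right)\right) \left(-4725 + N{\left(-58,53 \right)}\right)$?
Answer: $\frac{15511451887004}{854711} \approx 1.8148 \cdot 10^{7}$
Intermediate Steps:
$N{\left(V,Y \right)} = 11 + V$
$\left(-3803 + \left(\frac{276}{-1677} - \frac{166}{-1529}\right)\right) \left(-4725 + N{\left(-58,53 \right)}\right) = \left(-3803 + \left(\frac{276}{-1677} - \frac{166}{-1529}\right)\right) \left(-4725 + \left(11 - 58\right)\right) = \left(-3803 + \left(276 \left(- \frac{1}{1677}\right) - - \frac{166}{1529}\right)\right) \left(-4725 - 47\right) = \left(-3803 + \left(- \frac{92}{559} + \frac{166}{1529}\right)\right) \left(-4772\right) = \left(-3803 - \frac{47874}{854711}\right) \left(-4772\right) = \left(- \frac{3250513807}{854711}\right) \left(-4772\right) = \frac{15511451887004}{854711}$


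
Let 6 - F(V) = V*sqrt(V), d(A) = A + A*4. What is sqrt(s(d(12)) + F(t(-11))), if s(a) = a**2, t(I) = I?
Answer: sqrt(3606 + 11*I*sqrt(11)) ≈ 60.051 + 0.3038*I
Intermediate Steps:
d(A) = 5*A (d(A) = A + 4*A = 5*A)
F(V) = 6 - V**(3/2) (F(V) = 6 - V*sqrt(V) = 6 - V**(3/2))
sqrt(s(d(12)) + F(t(-11))) = sqrt((5*12)**2 + (6 - (-11)**(3/2))) = sqrt(60**2 + (6 - (-11)*I*sqrt(11))) = sqrt(3600 + (6 + 11*I*sqrt(11))) = sqrt(3606 + 11*I*sqrt(11))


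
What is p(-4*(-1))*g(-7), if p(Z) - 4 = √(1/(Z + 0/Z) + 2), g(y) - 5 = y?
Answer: -11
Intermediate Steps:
g(y) = 5 + y
p(Z) = 4 + √(2 + 1/Z) (p(Z) = 4 + √(1/(Z + 0/Z) + 2) = 4 + √(1/(Z + 0) + 2) = 4 + √(1/Z + 2) = 4 + √(2 + 1/Z))
p(-4*(-1))*g(-7) = (4 + √(2 + 1/(-4*(-1))))*(5 - 7) = (4 + √(2 + 1/4))*(-2) = (4 + √(2 + ¼))*(-2) = (4 + √(9/4))*(-2) = (4 + 3/2)*(-2) = (11/2)*(-2) = -11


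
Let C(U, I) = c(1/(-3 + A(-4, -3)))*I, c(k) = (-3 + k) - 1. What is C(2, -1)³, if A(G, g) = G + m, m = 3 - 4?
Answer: 35937/512 ≈ 70.189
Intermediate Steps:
m = -1
A(G, g) = -1 + G (A(G, g) = G - 1 = -1 + G)
c(k) = -4 + k
C(U, I) = -33*I/8 (C(U, I) = (-4 + 1/(-3 + (-1 - 4)))*I = (-4 + 1/(-3 - 5))*I = (-4 + 1/(-8))*I = (-4 - ⅛)*I = -33*I/8)
C(2, -1)³ = (-33/8*(-1))³ = (33/8)³ = 35937/512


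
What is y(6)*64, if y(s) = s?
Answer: 384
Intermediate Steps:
y(6)*64 = 6*64 = 384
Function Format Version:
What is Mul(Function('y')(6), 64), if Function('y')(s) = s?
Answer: 384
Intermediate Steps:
Mul(Function('y')(6), 64) = Mul(6, 64) = 384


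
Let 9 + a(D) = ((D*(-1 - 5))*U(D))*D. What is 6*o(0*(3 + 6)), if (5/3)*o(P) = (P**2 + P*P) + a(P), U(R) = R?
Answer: -162/5 ≈ -32.400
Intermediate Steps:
a(D) = -9 - 6*D**3 (a(D) = -9 + ((D*(-1 - 5))*D)*D = -9 + ((D*(-6))*D)*D = -9 + ((-6*D)*D)*D = -9 + (-6*D**2)*D = -9 - 6*D**3)
o(P) = -27/5 - 18*P**3/5 + 6*P**2/5 (o(P) = 3*((P**2 + P*P) + (-9 - 6*P**3))/5 = 3*((P**2 + P**2) + (-9 - 6*P**3))/5 = 3*(2*P**2 + (-9 - 6*P**3))/5 = 3*(-9 - 6*P**3 + 2*P**2)/5 = -27/5 - 18*P**3/5 + 6*P**2/5)
6*o(0*(3 + 6)) = 6*(-27/5 - 18*(0*(3 + 6))**3/5 + 6*(0*(3 + 6))**2/5) = 6*(-27/5 - 18*(0*9)**3/5 + 6*(0*9)**2/5) = 6*(-27/5 - 18/5*0**3 + (6/5)*0**2) = 6*(-27/5 - 18/5*0 + (6/5)*0) = 6*(-27/5 + 0 + 0) = 6*(-27/5) = -162/5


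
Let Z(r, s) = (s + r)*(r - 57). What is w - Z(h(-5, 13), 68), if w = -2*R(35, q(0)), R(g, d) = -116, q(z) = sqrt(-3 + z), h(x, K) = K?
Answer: 3796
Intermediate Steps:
Z(r, s) = (-57 + r)*(r + s) (Z(r, s) = (r + s)*(-57 + r) = (-57 + r)*(r + s))
w = 232 (w = -2*(-116) = 232)
w - Z(h(-5, 13), 68) = 232 - (13**2 - 57*13 - 57*68 + 13*68) = 232 - (169 - 741 - 3876 + 884) = 232 - 1*(-3564) = 232 + 3564 = 3796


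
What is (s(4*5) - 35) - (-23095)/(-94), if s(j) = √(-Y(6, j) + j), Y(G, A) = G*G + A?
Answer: -26385/94 + 6*I ≈ -280.69 + 6.0*I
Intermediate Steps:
Y(G, A) = A + G² (Y(G, A) = G² + A = A + G²)
s(j) = 6*I (s(j) = √(-(j + 6²) + j) = √(-(j + 36) + j) = √(-(36 + j) + j) = √((-36 - j) + j) = √(-36) = 6*I)
(s(4*5) - 35) - (-23095)/(-94) = (6*I - 35) - (-23095)/(-94) = (-35 + 6*I) - (-23095)*(-1)/94 = (-35 + 6*I) - 155*149/94 = (-35 + 6*I) - 23095/94 = -26385/94 + 6*I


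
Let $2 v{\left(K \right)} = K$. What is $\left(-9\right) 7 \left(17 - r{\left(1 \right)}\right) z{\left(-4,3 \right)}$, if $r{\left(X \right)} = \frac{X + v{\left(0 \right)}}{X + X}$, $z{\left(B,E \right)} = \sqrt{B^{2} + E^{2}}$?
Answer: $- \frac{10395}{2} \approx -5197.5$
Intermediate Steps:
$v{\left(K \right)} = \frac{K}{2}$
$r{\left(X \right)} = \frac{1}{2}$ ($r{\left(X \right)} = \frac{X + \frac{1}{2} \cdot 0}{X + X} = \frac{X + 0}{2 X} = X \frac{1}{2 X} = \frac{1}{2}$)
$\left(-9\right) 7 \left(17 - r{\left(1 \right)}\right) z{\left(-4,3 \right)} = \left(-9\right) 7 \left(17 - \frac{1}{2}\right) \sqrt{\left(-4\right)^{2} + 3^{2}} = - 63 \left(17 - \frac{1}{2}\right) \sqrt{16 + 9} = \left(-63\right) \frac{33}{2} \sqrt{25} = \left(- \frac{2079}{2}\right) 5 = - \frac{10395}{2}$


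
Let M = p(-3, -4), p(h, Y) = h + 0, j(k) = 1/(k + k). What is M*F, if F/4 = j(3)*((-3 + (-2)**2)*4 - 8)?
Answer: 8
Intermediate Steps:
j(k) = 1/(2*k)
p(h, Y) = h
M = -3
F = -8/3 (F = 4*(((1/2)/3)*((-3 + (-2)**2)*4 - 8)) = 4*(((1/2)*(1/3))*((-3 + 4)*4 - 8)) = 4*((1*4 - 8)/6) = 4*((4 - 8)/6) = 4*((1/6)*(-4)) = 4*(-2/3) = -8/3 ≈ -2.6667)
M*F = -3*(-8/3) = 8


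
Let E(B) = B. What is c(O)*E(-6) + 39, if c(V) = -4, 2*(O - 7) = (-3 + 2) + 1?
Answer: 63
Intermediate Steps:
O = 7 (O = 7 + ((-3 + 2) + 1)/2 = 7 + (-1 + 1)/2 = 7 + (1/2)*0 = 7 + 0 = 7)
c(O)*E(-6) + 39 = -4*(-6) + 39 = 24 + 39 = 63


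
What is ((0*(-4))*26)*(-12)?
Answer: 0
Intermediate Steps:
((0*(-4))*26)*(-12) = (0*26)*(-12) = 0*(-12) = 0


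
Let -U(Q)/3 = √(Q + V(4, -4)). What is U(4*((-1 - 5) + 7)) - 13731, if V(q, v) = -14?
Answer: -13731 - 3*I*√10 ≈ -13731.0 - 9.4868*I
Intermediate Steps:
U(Q) = -3*√(-14 + Q) (U(Q) = -3*√(Q - 14) = -3*√(-14 + Q))
U(4*((-1 - 5) + 7)) - 13731 = -3*√(-14 + 4*((-1 - 5) + 7)) - 13731 = -3*√(-14 + 4*(-6 + 7)) - 13731 = -3*√(-14 + 4*1) - 13731 = -3*√(-14 + 4) - 13731 = -3*I*√10 - 13731 = -13731 - 3*I*√10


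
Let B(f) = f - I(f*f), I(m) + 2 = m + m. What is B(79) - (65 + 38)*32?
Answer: -15697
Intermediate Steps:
I(m) = -2 + 2*m (I(m) = -2 + (m + m) = -2 + 2*m)
B(f) = 2 + f - 2*f² (B(f) = f - (-2 + 2*(f*f)) = f - (-2 + 2*f²) = f + (2 - 2*f²) = 2 + f - 2*f²)
B(79) - (65 + 38)*32 = (2 + 79 - 2*79²) - (65 + 38)*32 = (2 + 79 - 2*6241) - 103*32 = (2 + 79 - 12482) - 1*3296 = -12401 - 3296 = -15697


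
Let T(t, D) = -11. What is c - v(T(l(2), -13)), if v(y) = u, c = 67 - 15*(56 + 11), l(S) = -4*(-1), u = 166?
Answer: -1104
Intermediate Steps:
l(S) = 4
c = -938 (c = 67 - 15*67 = 67 - 1005 = -938)
v(y) = 166
c - v(T(l(2), -13)) = -938 - 1*166 = -938 - 166 = -1104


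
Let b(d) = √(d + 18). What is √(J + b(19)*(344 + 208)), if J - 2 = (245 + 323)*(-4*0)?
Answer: √(2 + 552*√37) ≈ 57.963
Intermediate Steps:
b(d) = √(18 + d)
J = 2 (J = 2 + (245 + 323)*(-4*0) = 2 + 568*0 = 2 + 0 = 2)
√(J + b(19)*(344 + 208)) = √(2 + √(18 + 19)*(344 + 208)) = √(2 + √37*552) = √(2 + 552*√37)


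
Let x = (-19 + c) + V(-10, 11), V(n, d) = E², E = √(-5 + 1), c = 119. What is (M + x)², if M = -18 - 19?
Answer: 3481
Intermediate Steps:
E = 2*I (E = √(-4) = 2*I ≈ 2.0*I)
V(n, d) = -4 (V(n, d) = (2*I)² = -4)
M = -37
x = 96 (x = (-19 + 119) - 4 = 100 - 4 = 96)
(M + x)² = (-37 + 96)² = 59² = 3481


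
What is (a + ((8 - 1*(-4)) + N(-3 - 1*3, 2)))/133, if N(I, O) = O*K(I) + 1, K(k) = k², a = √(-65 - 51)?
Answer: 85/133 + 2*I*√29/133 ≈ 0.6391 + 0.08098*I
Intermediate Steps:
a = 2*I*√29 (a = √(-116) = 2*I*√29 ≈ 10.77*I)
N(I, O) = 1 + O*I² (N(I, O) = O*I² + 1 = 1 + O*I²)
(a + ((8 - 1*(-4)) + N(-3 - 1*3, 2)))/133 = (2*I*√29 + ((8 - 1*(-4)) + (1 + 2*(-3 - 1*3)²)))/133 = (2*I*√29 + ((8 + 4) + (1 + 2*(-3 - 3)²)))*(1/133) = (2*I*√29 + (12 + (1 + 2*(-6)²)))*(1/133) = (2*I*√29 + (12 + (1 + 2*36)))*(1/133) = (2*I*√29 + (12 + (1 + 72)))*(1/133) = (2*I*√29 + (12 + 73))*(1/133) = (2*I*√29 + 85)*(1/133) = (85 + 2*I*√29)*(1/133) = 85/133 + 2*I*√29/133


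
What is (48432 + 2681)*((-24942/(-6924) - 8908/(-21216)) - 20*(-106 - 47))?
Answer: 28193803988647/180024 ≈ 1.5661e+8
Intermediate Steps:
(48432 + 2681)*((-24942/(-6924) - 8908/(-21216)) - 20*(-106 - 47)) = 51113*((-24942*(-1/6924) - 8908*(-1/21216)) - 20*(-153)) = 51113*((4157/1154 + 131/312) + 3060) = 51113*(724079/180024 + 3060) = 51113*(551597519/180024) = 28193803988647/180024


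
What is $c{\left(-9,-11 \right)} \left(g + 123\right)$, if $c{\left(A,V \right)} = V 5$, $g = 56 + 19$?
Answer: $-10890$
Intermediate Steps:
$g = 75$
$c{\left(A,V \right)} = 5 V$
$c{\left(-9,-11 \right)} \left(g + 123\right) = 5 \left(-11\right) \left(75 + 123\right) = \left(-55\right) 198 = -10890$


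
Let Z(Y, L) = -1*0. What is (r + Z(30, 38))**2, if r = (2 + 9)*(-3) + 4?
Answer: 841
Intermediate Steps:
Z(Y, L) = 0
r = -29 (r = 11*(-3) + 4 = -33 + 4 = -29)
(r + Z(30, 38))**2 = (-29 + 0)**2 = (-29)**2 = 841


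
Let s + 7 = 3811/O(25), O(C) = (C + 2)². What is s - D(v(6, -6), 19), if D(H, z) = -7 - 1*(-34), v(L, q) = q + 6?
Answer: -20975/729 ≈ -28.772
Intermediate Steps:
O(C) = (2 + C)²
v(L, q) = 6 + q
s = -1292/729 (s = -7 + 3811/((2 + 25)²) = -7 + 3811/(27²) = -7 + 3811/729 = -1292/729 ≈ -1.7723)
D(H, z) = 27 (D(H, z) = -7 + 34 = 27)
s - D(v(6, -6), 19) = -1292/729 - 1*27 = -1292/729 - 27 = -20975/729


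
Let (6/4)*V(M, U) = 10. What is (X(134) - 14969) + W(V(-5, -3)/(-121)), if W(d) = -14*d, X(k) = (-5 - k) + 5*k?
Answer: -5240714/363 ≈ -14437.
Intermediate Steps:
V(M, U) = 20/3 (V(M, U) = (⅔)*10 = 20/3)
X(k) = -5 + 4*k
(X(134) - 14969) + W(V(-5, -3)/(-121)) = ((-5 + 4*134) - 14969) - 280/(3*(-121)) = ((-5 + 536) - 14969) - 280*(-1)/(3*121) = (531 - 14969) - 14*(-20/363) = -14438 + 280/363 = -5240714/363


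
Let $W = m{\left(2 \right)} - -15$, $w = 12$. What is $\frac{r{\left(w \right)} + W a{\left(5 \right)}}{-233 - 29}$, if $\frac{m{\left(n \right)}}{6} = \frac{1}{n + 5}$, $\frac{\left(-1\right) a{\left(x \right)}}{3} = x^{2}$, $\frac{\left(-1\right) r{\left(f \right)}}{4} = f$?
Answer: $\frac{8661}{1834} \approx 4.7225$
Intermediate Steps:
$r{\left(f \right)} = - 4 f$
$a{\left(x \right)} = - 3 x^{2}$
$m{\left(n \right)} = \frac{6}{5 + n}$ ($m{\left(n \right)} = \frac{6}{n + 5} = \frac{6}{5 + n}$)
$W = \frac{111}{7}$ ($W = \frac{6}{5 + 2} - -15 = \frac{6}{7} + 15 = \frac{111}{7} \approx 15.857$)
$\frac{r{\left(w \right)} + W a{\left(5 \right)}}{-233 - 29} = \frac{\left(-4\right) 12 + \frac{111 \left(- 3 \cdot 5^{2}\right)}{7}}{-233 - 29} = \frac{-48 + \frac{111 \left(\left(-3\right) 25\right)}{7}}{-262} = \left(-48 + \frac{111}{7} \left(-75\right)\right) \left(- \frac{1}{262}\right) = \left(-48 - \frac{8325}{7}\right) \left(- \frac{1}{262}\right) = \left(- \frac{8661}{7}\right) \left(- \frac{1}{262}\right) = \frac{8661}{1834}$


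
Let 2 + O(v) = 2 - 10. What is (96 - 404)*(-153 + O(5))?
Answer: 50204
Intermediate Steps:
O(v) = -10 (O(v) = -2 + (2 - 10) = -2 - 8 = -10)
(96 - 404)*(-153 + O(5)) = (96 - 404)*(-153 - 10) = -308*(-163) = 50204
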